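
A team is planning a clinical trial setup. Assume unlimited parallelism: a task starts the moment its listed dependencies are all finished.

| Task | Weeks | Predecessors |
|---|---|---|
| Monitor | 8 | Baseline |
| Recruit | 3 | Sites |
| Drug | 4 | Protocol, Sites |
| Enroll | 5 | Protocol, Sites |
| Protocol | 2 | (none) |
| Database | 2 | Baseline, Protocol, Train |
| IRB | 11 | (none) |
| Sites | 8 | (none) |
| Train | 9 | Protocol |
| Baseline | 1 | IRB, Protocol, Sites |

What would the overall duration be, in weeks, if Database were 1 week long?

Critical path before the change: IRB→Baseline→Monitor = 11+1+8 = 20 giving 20 weeks.
The longest path through Database is only 14 weeks, so Database has float 6.
No other chain overtakes it, so the finish is 20 weeks.

20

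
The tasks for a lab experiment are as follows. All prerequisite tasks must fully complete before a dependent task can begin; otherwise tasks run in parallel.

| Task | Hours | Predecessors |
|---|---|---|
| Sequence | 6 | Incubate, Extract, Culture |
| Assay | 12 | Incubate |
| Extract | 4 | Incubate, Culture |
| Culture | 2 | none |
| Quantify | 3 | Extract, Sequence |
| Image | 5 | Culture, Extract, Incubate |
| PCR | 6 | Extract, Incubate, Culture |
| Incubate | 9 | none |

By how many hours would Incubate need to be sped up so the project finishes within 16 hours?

6

Current finish: 22 hours; target: 16.
Incubate is on every critical path, so each hour cut from Incubate cuts the finish by one (this holds down to a finish of 15).
Need 22 − 16 = 6 hours off Incubate → Incubate becomes 3 hours, finish becomes 16.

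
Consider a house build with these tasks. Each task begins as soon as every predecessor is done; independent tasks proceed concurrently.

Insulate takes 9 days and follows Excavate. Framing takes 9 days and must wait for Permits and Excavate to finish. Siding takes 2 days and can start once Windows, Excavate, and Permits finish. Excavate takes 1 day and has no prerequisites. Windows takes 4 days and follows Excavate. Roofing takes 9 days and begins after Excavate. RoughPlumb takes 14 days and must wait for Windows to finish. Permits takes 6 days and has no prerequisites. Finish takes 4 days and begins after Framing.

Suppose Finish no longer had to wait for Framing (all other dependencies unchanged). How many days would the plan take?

19

With the dependency in place, Permits→Framing→Finish = 6+9+4 = 19 sets the finish at 19 days.
Without Framing→Finish, Finish's earliest start moves from 15 to 0.
The longest chain is now Excavate→Windows→RoughPlumb = 1+4+14 = 19, so the plan takes 19 days.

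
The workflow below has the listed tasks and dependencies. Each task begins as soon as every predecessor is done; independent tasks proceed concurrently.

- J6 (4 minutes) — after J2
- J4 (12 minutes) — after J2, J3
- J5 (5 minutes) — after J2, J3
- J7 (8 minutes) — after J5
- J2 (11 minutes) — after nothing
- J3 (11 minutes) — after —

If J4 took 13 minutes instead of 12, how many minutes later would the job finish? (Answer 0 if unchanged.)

0

Critical path before the change: J2→J5→J7 = 11+5+8 = 24 giving 24 minutes.
The longest path through J4 is only 23 minutes, so J4 has float 1.
Now J2→J4 = 11+13 = 24 is longest, so the finish becomes 24 minutes.
Change in finish: 24 − 24 = +0 minutes.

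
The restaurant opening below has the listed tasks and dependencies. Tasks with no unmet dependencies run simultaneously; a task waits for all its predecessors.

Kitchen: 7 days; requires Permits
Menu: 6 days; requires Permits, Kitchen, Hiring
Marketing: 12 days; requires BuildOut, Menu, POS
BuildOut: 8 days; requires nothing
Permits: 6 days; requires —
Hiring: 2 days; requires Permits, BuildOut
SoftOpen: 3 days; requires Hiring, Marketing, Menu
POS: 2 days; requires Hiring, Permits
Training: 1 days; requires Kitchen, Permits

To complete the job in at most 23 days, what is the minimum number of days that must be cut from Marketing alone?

Current finish: 34 days; target: 23.
Marketing is on every critical path, so each day cut from Marketing cuts the finish by one (this holds down to a finish of 23).
Need 34 − 23 = 11 days off Marketing → Marketing becomes 1 day, finish becomes 23.

11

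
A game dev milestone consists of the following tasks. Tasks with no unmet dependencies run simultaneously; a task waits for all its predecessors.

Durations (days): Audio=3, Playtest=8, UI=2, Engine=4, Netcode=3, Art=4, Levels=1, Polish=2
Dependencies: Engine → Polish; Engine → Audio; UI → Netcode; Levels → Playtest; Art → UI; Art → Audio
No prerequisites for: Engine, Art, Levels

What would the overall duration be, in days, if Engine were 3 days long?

9

As given, the longest chain is Art→UI→Netcode = 4+2+3 = 9, so the finish is 9 days.
The longest path through Engine is only 7 days, so Engine has float 2.
That remains the longest chain; total 9 days.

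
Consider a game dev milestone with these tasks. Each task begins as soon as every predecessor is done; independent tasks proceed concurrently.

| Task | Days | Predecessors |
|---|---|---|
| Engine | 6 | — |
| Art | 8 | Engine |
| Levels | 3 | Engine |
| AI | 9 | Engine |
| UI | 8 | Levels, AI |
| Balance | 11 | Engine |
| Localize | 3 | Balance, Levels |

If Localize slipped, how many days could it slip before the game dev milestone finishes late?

3

Engine→AI→UI = 6+9+8 = 23 sets the makespan at 23 days.
Localize finishes as early as 20 and must finish by 23.
So Localize can slip 23 − 20 = 3 days.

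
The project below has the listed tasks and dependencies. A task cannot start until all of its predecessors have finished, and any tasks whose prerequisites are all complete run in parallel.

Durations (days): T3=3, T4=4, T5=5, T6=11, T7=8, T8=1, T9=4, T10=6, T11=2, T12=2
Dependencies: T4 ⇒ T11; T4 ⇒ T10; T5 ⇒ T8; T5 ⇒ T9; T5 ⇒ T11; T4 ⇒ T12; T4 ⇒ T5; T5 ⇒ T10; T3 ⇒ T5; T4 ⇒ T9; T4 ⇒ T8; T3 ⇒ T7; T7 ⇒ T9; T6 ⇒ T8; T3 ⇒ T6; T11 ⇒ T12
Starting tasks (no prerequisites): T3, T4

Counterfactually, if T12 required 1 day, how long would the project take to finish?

Actual critical path: T3→T6→T8 = 3+11+1 = 15 ⇒ 15 days.
T12 has 2 days of float (longest path through it is 13).
The critical path is still T3→T6→T8; finish is now 15 days.

15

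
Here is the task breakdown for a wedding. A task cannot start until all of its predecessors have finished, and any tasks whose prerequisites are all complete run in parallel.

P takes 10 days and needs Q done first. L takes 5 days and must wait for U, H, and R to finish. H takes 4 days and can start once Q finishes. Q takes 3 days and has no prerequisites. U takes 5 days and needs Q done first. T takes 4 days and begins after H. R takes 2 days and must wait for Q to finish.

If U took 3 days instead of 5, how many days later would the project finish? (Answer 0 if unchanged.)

0

As given, the longest chain is Q→U→L = 3+5+5 = 13, so the finish is 13 days.
U lies on that path, so at 3 days the path becomes 11 days.
The binding chain switches to Q→P = 3+10 = 13; finish 13 days.
Change in finish: 13 − 13 = +0 days.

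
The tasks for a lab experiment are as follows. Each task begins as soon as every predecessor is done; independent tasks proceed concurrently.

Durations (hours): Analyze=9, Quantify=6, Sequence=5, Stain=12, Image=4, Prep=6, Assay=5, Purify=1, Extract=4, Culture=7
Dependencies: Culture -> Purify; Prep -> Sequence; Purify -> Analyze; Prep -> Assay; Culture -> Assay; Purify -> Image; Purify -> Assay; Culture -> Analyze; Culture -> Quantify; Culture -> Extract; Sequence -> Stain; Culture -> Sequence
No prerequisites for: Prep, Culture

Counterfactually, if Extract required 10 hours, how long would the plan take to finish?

Critical path before the change: Culture→Sequence→Stain = 7+5+12 = 24 giving 24 hours.
Extract is off the critical path — its longest chain is 11 hours, giving 13 of slack.
The critical path is still Culture→Sequence→Stain; finish is now 24 hours.

24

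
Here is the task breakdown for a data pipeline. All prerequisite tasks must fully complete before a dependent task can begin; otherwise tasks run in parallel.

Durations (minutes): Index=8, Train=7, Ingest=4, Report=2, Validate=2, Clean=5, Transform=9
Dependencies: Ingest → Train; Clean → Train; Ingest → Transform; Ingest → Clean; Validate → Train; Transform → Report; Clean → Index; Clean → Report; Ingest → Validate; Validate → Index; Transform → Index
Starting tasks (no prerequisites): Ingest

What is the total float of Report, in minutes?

Ingest→Transform→Index = 4+9+8 = 21 sets the makespan at 21 minutes.
Report finishes as early as 15 and must finish by 21.
Float = 21 − 15 = 6.

6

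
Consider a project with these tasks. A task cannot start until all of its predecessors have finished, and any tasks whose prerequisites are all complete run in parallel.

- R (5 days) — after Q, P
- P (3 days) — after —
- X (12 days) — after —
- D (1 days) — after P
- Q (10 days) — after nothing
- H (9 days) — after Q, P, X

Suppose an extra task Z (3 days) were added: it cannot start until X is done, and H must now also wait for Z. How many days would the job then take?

24

Originally the job takes 21 days.
With Z inserted, H now waits for max(Q, P, X, Z).
New critical path: X→Z→H = 12+3+9 = 24 ⇒ 24 days.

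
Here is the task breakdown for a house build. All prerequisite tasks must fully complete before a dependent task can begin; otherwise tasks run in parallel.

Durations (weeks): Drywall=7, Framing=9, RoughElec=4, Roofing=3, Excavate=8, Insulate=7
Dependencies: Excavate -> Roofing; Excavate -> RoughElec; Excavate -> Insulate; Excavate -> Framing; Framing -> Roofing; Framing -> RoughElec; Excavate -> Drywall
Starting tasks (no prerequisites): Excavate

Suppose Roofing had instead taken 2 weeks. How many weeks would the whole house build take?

Critical path before the change: Excavate→Framing→RoughElec = 8+9+4 = 21 giving 21 weeks.
Roofing is off the critical path — its longest chain is 20 weeks, giving 1 of slack.
No other chain overtakes it, so the finish is 21 weeks.

21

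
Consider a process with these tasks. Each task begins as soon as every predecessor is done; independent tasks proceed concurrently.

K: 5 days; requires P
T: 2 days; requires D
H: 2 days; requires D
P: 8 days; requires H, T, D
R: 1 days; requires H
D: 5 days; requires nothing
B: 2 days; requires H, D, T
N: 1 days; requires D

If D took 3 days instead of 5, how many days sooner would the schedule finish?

Actual critical path: D→T→P→K = 5+2+8+5 = 20 ⇒ 20 days.
Since D is critical, the -2 change carries straight to that chain (now 18 days).
The critical path is still D→T→P→K; finish is now 18 days.
Change in finish: 18 − 20 = -2 days.

2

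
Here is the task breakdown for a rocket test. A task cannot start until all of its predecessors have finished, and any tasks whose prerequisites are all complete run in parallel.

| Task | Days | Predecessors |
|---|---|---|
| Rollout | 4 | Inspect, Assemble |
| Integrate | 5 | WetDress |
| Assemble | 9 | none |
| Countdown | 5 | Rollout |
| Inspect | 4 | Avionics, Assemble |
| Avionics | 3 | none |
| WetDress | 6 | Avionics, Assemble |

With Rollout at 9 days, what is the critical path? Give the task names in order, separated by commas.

Assemble, Inspect, Rollout, Countdown

Actual critical path: Assemble→Inspect→Rollout→Countdown = 9+4+4+5 = 22 ⇒ 22 days.
Rollout is on the critical path; changing it to 9 makes that path 27 days.
The critical path is still Assemble→Inspect→Rollout→Countdown; finish is now 27 days.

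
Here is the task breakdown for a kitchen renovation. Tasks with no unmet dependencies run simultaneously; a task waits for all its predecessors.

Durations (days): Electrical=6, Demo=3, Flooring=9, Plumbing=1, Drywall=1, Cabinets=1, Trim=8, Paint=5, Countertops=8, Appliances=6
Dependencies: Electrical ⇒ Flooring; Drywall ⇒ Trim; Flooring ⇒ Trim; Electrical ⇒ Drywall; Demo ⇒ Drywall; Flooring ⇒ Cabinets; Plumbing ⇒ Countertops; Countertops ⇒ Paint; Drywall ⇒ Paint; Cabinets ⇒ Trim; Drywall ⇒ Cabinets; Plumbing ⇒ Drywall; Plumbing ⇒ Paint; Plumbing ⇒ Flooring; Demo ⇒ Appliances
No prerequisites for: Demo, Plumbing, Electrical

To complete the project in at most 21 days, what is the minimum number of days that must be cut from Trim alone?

Current finish: 24 days; target: 21.
Trim is on every critical path, so each day cut from Trim cuts the finish by one (this holds down to a finish of 17).
Need 24 − 21 = 3 days off Trim → Trim becomes 5 days, finish becomes 21.

3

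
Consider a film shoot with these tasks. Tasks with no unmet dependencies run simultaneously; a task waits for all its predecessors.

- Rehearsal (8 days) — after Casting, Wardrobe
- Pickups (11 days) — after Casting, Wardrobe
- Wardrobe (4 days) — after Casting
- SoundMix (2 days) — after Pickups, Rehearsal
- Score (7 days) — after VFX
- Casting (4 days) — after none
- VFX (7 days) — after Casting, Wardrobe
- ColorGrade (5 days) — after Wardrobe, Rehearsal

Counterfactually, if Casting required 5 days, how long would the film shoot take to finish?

23

As given, the longest chain is Casting→Wardrobe→VFX→Score = 4+4+7+7 = 22, so the finish is 22 days.
Since Casting is critical, the +1 change carries straight to that chain (now 23 days).
No other chain overtakes it, so the finish is 23 days.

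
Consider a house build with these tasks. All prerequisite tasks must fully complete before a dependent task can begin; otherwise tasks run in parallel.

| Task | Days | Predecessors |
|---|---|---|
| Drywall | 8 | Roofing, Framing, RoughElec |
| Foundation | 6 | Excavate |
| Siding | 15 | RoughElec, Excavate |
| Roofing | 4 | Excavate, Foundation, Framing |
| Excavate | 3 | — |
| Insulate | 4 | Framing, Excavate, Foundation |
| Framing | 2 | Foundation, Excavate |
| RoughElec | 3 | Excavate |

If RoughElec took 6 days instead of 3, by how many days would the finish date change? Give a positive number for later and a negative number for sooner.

Critical path before the change: Excavate→Foundation→Framing→Roofing→Drywall = 3+6+2+4+8 = 23 giving 23 days.
The longest path through RoughElec is only 21 days, so RoughElec has float 2.
New critical path: Excavate→RoughElec→Siding = 3+6+15 = 24 ⇒ 24 days.
Change in finish: 24 − 23 = +1 days.

1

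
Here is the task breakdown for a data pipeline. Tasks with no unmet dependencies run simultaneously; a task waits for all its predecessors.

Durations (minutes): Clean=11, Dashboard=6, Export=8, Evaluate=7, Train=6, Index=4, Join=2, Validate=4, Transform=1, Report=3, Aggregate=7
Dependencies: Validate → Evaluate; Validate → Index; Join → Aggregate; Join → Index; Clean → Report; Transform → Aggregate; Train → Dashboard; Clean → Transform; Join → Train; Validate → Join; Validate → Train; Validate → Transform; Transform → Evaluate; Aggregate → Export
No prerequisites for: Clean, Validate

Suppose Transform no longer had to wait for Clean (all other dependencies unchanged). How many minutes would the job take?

With the dependency in place, Clean→Transform→Aggregate→Export = 11+1+7+8 = 27 sets the finish at 27 minutes.
Without Clean→Transform, Transform's earliest start moves from 11 to 4.
After: Validate→Join→Aggregate→Export = 4+2+7+8 = 21 → 21 minutes.

21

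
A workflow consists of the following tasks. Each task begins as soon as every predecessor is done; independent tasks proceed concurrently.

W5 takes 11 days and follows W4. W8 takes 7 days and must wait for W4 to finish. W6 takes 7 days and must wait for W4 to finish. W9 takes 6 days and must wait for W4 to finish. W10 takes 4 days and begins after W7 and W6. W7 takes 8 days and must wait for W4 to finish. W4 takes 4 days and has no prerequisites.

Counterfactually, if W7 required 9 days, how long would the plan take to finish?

17

Critical path before the change: W4→W7→W10 = 4+8+4 = 16 giving 16 days.
W7 is on the critical path; changing it to 9 makes that path 17 days.
The critical path is still W4→W7→W10; finish is now 17 days.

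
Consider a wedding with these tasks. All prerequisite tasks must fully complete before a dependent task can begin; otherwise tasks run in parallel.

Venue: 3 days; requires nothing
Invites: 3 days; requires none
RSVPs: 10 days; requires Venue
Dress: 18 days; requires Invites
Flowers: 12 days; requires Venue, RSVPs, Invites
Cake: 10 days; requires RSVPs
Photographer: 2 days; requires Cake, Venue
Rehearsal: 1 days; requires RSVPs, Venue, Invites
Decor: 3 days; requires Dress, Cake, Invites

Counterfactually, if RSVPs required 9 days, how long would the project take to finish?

Critical path before the change: Venue→RSVPs→Cake→Decor = 3+10+10+3 = 26 giving 26 days.
Since RSVPs is critical, the -1 change carries straight to that chain (now 25 days).
That remains the longest chain; total 25 days.

25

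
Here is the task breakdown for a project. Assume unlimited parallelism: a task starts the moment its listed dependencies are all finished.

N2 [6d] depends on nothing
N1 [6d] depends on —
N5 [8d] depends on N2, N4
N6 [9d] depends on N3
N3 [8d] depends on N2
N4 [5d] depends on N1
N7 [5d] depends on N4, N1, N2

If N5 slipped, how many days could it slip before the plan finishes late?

4

Critical path: N2→N3→N6 = 6+8+9 = 23, so the finish is 23 days.
N5 finishes as early as 19 and must finish by 23.
So N5 can slip 23 − 19 = 4 days.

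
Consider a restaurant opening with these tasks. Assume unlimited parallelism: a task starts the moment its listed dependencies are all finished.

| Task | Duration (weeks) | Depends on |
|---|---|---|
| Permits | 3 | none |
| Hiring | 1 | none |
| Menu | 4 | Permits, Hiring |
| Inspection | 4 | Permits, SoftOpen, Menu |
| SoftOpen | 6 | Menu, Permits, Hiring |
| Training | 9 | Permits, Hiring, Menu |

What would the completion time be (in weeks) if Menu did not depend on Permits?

15

Original critical path: Permits→Menu→SoftOpen→Inspection = 3+4+6+4 = 17 ⇒ 17 weeks.
Without Permits→Menu, Menu's earliest start moves from 3 to 1.
After: Hiring→Menu→SoftOpen→Inspection = 1+4+6+4 = 15 → 15 weeks.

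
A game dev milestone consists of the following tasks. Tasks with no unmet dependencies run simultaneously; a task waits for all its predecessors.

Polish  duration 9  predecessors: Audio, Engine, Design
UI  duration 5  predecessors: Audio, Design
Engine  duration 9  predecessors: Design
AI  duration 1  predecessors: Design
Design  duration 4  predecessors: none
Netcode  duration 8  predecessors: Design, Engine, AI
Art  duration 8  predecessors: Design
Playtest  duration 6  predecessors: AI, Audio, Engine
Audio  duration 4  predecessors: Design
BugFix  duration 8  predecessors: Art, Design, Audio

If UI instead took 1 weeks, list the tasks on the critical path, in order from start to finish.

Baseline: Design→Engine→Polish = 4+9+9 = 22 → 22 weeks.
UI has 9 weeks of float (longest path through it is 13).
The critical path is still Design→Engine→Polish; finish is now 22 weeks.

Design, Engine, Polish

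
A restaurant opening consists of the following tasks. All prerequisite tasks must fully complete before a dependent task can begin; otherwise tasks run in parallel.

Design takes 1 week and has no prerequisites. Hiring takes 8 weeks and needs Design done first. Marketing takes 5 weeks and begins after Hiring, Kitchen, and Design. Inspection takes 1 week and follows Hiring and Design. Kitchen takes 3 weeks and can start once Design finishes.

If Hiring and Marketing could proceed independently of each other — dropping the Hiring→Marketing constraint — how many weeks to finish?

10

Before: longest chain Design→Hiring→Marketing = 1+8+5 = 14, finish 14.
Without Hiring→Marketing, Marketing's earliest start moves from 9 to 4.
New critical path: Design→Hiring→Inspection = 1+8+1 = 10 ⇒ 10 weeks.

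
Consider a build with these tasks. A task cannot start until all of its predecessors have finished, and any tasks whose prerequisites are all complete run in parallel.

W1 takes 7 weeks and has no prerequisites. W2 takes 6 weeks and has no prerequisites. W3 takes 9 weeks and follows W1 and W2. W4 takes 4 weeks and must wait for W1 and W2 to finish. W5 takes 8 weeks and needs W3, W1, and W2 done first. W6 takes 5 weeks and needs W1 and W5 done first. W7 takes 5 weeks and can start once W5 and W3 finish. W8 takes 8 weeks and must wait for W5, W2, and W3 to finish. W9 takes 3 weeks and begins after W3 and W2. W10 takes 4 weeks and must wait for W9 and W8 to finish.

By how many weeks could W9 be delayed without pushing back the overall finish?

Critical path: W1→W3→W5→W8→W10 = 7+9+8+8+4 = 36, so the finish is 36 weeks.
The longest chain containing W9 totals 23 weeks.
Slack of W9 = 29 − 16 = 13 weeks.

13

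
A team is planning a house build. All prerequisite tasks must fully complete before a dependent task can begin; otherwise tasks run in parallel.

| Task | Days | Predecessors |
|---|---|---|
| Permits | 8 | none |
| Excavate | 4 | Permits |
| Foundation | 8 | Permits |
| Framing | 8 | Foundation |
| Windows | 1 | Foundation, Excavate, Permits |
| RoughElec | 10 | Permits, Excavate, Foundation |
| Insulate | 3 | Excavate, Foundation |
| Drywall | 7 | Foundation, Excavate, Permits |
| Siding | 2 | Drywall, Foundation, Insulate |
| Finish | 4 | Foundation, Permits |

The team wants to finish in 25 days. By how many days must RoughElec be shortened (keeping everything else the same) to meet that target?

1

Current finish: 26 days; target: 25.
RoughElec is on every critical path, so each day cut from RoughElec cuts the finish by one (this holds down to a finish of 25).
Need 26 − 25 = 1 day off RoughElec → RoughElec becomes 9 days, finish becomes 25.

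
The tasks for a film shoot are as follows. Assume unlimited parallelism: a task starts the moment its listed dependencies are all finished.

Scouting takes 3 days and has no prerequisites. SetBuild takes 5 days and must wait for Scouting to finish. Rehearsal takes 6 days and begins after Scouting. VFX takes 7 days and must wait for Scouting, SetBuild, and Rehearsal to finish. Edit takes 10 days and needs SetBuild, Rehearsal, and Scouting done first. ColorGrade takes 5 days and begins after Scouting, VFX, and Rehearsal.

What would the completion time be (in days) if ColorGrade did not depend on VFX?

Original critical path: Scouting→Rehearsal→VFX→ColorGrade = 3+6+7+5 = 21 ⇒ 21 days.
Without VFX→ColorGrade, ColorGrade's earliest start moves from 16 to 9.
After: Scouting→Rehearsal→Edit = 3+6+10 = 19 → 19 days.

19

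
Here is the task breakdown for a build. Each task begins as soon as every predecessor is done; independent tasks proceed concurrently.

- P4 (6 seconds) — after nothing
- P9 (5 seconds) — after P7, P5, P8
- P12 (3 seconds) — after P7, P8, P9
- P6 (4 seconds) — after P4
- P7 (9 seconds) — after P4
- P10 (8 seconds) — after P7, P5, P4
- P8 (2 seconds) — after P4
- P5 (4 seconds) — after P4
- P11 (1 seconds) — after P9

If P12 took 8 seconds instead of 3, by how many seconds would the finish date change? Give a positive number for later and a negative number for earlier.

5

As given, the longest chain is P4→P7→P9→P12 = 6+9+5+3 = 23, so the finish is 23 seconds.
P12 lies on that path, so at 8 seconds the path becomes 28 seconds.
No other chain overtakes it, so the finish is 28 seconds.
Change in finish: 28 − 23 = +5 seconds.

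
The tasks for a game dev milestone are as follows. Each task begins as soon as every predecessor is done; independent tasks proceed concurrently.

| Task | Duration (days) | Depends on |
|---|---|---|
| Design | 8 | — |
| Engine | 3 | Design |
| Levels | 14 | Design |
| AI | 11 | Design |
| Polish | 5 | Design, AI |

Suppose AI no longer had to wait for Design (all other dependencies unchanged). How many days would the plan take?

Original critical path: Design→AI→Polish = 8+11+5 = 24 ⇒ 24 days.
Without Design→AI, AI's earliest start moves from 8 to 0.
The longest chain is now Design→Levels = 8+14 = 22, so the plan takes 22 days.

22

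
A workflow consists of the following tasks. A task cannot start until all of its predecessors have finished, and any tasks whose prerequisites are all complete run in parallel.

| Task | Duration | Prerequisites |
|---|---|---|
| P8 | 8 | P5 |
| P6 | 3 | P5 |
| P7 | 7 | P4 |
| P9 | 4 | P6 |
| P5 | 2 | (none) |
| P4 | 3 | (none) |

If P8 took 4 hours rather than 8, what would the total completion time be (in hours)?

The binding path is P5→P8 = 2+8 = 10; finish at 10 hours.
P8 is on the critical path; changing it to 4 makes that path 6 hours.
Now P4→P7 = 3+7 = 10 is longest, so the finish becomes 10 hours.

10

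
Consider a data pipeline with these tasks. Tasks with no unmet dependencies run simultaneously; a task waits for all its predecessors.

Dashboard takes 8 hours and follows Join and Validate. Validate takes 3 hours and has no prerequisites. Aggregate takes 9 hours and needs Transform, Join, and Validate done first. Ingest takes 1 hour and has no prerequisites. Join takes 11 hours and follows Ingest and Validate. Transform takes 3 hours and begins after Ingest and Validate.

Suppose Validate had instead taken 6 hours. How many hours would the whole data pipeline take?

26

Actual critical path: Validate→Join→Aggregate = 3+11+9 = 23 ⇒ 23 hours.
Validate lies on that path, so at 6 hours the path becomes 26 hours.
No other chain overtakes it, so the finish is 26 hours.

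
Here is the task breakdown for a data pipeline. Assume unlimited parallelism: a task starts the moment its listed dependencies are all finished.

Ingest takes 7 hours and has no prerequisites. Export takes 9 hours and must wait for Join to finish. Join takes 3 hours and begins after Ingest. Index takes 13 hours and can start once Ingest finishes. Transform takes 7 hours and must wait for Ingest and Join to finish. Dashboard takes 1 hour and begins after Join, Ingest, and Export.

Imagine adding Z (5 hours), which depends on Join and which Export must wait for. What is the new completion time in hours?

Originally the data pipeline takes 20 hours.
With Z inserted, Export now waits for max(Join, Z).
New critical path: Ingest→Join→Z→Export→Dashboard = 7+3+5+9+1 = 25 ⇒ 25 hours.

25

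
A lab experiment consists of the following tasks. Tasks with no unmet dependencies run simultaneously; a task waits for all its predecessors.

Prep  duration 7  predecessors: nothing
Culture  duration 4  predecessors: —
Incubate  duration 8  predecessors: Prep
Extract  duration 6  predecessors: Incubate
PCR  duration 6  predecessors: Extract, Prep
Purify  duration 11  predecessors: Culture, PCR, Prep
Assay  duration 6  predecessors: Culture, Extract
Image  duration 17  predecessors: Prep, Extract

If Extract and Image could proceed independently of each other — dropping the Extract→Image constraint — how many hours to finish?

38

Before: longest chain Prep→Incubate→Extract→PCR→Purify = 7+8+6+6+11 = 38, finish 38.
Without Extract→Image, Image's earliest start moves from 21 to 7.
The longest chain is now Prep→Incubate→Extract→PCR→Purify = 7+8+6+6+11 = 38, so the plan takes 38 hours.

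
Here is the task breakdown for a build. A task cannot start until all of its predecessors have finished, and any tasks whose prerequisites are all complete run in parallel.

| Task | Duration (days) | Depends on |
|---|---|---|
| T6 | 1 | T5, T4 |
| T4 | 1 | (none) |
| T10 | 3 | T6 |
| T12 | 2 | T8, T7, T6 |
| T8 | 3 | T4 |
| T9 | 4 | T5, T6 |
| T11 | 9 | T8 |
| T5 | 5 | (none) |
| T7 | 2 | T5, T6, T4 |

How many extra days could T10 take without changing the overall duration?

4

T4→T8→T11 = 1+3+9 = 13 sets the makespan at 13 days.
Longest path through T10: 9 days (earliest finish 9, latest finish 13).
Slack of T10 = 10 − 6 = 4 days.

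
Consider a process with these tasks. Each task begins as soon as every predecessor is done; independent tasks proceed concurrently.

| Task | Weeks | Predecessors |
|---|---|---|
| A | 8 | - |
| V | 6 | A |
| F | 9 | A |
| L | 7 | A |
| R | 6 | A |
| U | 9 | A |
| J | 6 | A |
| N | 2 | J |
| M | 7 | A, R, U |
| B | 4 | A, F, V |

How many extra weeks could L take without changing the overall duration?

9

A→U→M = 8+9+7 = 24 sets the makespan at 24 weeks.
L finishes as early as 15 and must finish by 24.
Float = 24 − 15 = 9.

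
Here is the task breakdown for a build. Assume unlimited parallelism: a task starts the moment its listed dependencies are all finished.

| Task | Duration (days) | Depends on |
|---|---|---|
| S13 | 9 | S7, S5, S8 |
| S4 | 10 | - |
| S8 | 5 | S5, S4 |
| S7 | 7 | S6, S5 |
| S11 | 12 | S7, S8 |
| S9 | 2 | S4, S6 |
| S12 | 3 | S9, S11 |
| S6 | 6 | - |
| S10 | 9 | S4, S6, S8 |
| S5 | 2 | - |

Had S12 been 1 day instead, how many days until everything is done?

28

Actual critical path: S4→S8→S11→S12 = 10+5+12+3 = 30 ⇒ 30 days.
S12 is on the critical path; changing it to 1 makes that path 28 days.
That remains the longest chain; total 28 days.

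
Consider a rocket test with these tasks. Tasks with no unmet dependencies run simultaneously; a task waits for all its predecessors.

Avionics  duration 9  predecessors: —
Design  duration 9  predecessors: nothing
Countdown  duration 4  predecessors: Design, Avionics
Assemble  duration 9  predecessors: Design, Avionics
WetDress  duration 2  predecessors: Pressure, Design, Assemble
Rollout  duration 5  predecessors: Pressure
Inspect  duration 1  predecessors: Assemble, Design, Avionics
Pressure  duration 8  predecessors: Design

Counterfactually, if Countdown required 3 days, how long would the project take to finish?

22

Critical path before the change: Design→Pressure→Rollout = 9+8+5 = 22 giving 22 days.
Countdown is off the critical path — its longest chain is 13 days, giving 9 of slack.
No other chain overtakes it, so the finish is 22 days.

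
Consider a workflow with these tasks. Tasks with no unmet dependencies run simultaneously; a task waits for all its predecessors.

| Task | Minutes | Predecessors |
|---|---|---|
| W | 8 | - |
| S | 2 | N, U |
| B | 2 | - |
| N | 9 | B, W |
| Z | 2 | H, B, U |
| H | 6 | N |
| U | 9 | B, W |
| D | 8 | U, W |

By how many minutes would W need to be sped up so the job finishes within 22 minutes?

Current finish: 25 minutes; target: 22.
W is on every critical path, so each minute cut from W cuts the finish by one (this holds down to a finish of 19).
Need 25 − 22 = 3 minutes off W → W becomes 5 minutes, finish becomes 22.

3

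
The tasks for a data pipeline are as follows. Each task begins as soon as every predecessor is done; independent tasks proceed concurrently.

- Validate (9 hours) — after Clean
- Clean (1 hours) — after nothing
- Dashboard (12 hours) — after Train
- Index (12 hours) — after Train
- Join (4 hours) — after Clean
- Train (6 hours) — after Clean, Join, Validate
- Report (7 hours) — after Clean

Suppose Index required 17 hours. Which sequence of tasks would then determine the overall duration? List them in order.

The binding path is Clean→Validate→Train→Index = 1+9+6+12 = 28; finish at 28 hours.
Since Index is critical, the +5 change carries straight to that chain (now 33 hours).
No other chain overtakes it, so the finish is 33 hours.

Clean, Validate, Train, Index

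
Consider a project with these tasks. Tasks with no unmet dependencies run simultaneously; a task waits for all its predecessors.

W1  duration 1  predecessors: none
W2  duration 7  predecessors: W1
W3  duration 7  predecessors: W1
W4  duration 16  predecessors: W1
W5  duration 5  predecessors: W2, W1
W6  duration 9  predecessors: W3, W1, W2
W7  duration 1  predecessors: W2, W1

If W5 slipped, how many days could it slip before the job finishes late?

4

W1→W2→W6 = 1+7+9 = 17 sets the makespan at 17 days.
Longest path through W5: 13 days (earliest finish 13, latest finish 17).
Float = 17 − 13 = 4.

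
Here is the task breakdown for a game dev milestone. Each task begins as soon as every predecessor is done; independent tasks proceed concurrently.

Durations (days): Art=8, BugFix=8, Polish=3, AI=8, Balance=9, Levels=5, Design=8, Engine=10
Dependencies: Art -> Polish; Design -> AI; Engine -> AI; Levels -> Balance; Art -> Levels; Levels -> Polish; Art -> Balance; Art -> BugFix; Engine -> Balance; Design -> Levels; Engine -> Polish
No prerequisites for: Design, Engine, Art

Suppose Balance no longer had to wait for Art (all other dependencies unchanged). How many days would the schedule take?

Before: longest chain Design→Levels→Balance = 8+5+9 = 22, finish 22.
Dropping Art→Balance doesn't change Balance's earliest start (13); another predecessor still binds.
The longest chain is now Design→Levels→Balance = 8+5+9 = 22, so the schedule takes 22 days.

22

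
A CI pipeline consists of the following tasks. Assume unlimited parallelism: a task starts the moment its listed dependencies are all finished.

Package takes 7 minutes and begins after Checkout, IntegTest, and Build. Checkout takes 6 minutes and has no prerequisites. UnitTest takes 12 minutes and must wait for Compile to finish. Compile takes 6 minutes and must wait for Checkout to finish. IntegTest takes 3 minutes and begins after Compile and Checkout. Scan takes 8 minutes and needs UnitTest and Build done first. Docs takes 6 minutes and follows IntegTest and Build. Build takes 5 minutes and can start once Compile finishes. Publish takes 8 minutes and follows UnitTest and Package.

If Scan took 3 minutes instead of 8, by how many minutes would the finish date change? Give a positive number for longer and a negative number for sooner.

0

As given, the longest chain is Checkout→Compile→UnitTest→Scan = 6+6+12+8 = 32, so the finish is 32 minutes.
Since Scan is critical, the -5 change carries straight to that chain (now 27 minutes).
The binding chain switches to Checkout→Compile→UnitTest→Publish = 6+6+12+8 = 32; finish 32 minutes.
Change in finish: 32 − 32 = +0 minutes.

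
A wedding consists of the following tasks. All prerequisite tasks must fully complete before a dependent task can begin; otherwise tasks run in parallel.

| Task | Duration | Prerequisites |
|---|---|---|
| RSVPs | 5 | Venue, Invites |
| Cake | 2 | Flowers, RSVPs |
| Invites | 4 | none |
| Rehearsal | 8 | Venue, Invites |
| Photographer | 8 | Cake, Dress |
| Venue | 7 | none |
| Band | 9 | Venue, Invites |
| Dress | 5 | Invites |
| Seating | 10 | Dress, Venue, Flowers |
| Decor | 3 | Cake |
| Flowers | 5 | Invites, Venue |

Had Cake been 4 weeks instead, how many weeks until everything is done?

24

Baseline: Venue→RSVPs→Cake→Photographer = 7+5+2+8 = 22 → 22 weeks.
Cake lies on that path, so at 4 weeks the path becomes 24 weeks.
The critical path is still Venue→RSVPs→Cake→Photographer; finish is now 24 weeks.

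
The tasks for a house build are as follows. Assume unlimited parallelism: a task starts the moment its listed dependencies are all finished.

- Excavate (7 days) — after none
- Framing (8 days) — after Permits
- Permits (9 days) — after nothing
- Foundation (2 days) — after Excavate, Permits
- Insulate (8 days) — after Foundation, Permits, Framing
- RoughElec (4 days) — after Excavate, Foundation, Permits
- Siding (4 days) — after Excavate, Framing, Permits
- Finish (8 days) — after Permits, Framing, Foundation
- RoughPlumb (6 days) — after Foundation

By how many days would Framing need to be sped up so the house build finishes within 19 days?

6

Current finish: 25 days; target: 19.
Framing is on every critical path, so each day cut from Framing cuts the finish by one (this holds down to a finish of 19).
Need 25 − 19 = 6 days off Framing → Framing becomes 2 days, finish becomes 19.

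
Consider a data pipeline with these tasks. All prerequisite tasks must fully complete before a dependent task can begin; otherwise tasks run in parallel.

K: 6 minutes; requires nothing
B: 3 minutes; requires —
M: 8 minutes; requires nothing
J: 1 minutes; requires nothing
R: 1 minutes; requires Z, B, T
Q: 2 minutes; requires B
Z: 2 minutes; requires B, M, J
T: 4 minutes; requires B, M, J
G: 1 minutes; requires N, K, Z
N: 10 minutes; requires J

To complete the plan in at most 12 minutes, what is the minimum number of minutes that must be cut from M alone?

1

Current finish: 13 minutes; target: 12.
M is on every critical path, so each minute cut from M cuts the finish by one (this holds down to a finish of 12).
Need 13 − 12 = 1 minute off M → M becomes 7 minutes, finish becomes 12.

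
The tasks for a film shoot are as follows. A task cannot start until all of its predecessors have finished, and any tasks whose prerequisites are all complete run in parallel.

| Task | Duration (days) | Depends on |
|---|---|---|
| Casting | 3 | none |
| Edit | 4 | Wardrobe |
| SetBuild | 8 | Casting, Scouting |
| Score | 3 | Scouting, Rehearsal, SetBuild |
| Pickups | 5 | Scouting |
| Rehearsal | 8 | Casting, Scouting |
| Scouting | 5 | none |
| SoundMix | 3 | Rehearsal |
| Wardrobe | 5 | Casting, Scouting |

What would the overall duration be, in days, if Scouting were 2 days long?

As given, the longest chain is Scouting→SetBuild→Score = 5+8+3 = 16, so the finish is 16 days.
Since Scouting is critical, the -3 change carries straight to that chain (now 13 days).
The binding chain switches to Casting→SetBuild→Score = 3+8+3 = 14; finish 14 days.

14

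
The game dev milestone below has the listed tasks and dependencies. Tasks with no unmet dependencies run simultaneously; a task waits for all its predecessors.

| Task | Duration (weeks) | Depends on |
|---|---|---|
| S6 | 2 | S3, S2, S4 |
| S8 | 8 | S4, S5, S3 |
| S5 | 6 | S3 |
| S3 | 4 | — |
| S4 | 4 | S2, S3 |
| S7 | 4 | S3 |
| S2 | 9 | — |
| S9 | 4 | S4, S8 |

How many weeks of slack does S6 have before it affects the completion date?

10

S2→S4→S8→S9 = 9+4+8+4 = 25 sets the makespan at 25 weeks.
The longest chain containing S6 totals 15 weeks.
Slack of S6 = 23 − 13 = 10 weeks.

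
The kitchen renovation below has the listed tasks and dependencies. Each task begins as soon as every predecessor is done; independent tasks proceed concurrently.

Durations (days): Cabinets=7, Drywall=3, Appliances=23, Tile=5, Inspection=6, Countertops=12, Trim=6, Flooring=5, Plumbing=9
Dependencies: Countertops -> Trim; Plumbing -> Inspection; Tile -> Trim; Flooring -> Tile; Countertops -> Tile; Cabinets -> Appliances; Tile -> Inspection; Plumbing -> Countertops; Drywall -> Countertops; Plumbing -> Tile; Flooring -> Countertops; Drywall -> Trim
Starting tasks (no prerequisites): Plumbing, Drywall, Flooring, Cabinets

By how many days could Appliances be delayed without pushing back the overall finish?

2

Plumbing→Countertops→Tile→Inspection = 9+12+5+6 = 32 sets the makespan at 32 days.
Longest path through Appliances: 30 days (earliest finish 30, latest finish 32).
Float = 32 − 30 = 2.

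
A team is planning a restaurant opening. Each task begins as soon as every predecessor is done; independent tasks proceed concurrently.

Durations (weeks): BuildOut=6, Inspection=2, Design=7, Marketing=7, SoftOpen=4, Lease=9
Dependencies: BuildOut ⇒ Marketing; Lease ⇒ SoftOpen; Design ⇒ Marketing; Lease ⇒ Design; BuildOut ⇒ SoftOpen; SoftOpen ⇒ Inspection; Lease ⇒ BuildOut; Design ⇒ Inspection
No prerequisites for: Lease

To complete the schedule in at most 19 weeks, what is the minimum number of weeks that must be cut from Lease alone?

4

Current finish: 23 weeks; target: 19.
Lease is on every critical path, so each week cut from Lease cuts the finish by one (this holds down to a finish of 15).
Need 23 − 19 = 4 weeks off Lease → Lease becomes 5 weeks, finish becomes 19.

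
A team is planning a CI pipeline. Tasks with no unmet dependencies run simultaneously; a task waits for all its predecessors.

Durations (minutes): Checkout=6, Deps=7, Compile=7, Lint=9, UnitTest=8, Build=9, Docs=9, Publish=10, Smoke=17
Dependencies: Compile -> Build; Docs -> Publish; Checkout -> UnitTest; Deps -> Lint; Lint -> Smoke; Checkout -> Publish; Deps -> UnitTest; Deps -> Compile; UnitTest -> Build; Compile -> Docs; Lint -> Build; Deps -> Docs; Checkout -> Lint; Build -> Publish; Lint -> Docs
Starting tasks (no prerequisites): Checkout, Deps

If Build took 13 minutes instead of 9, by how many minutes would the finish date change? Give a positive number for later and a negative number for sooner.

As given, the longest chain is Deps→Lint→Build→Publish = 7+9+9+10 = 35, so the finish is 35 minutes.
Build is on the critical path; changing it to 13 makes that path 39 minutes.
That remains the longest chain; total 39 minutes.
Change in finish: 39 − 35 = +4 minutes.

4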